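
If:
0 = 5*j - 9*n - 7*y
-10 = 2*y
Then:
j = 9*n/5 - 7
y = -5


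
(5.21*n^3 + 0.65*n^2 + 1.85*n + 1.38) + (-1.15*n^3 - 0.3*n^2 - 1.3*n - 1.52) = 4.06*n^3 + 0.35*n^2 + 0.55*n - 0.14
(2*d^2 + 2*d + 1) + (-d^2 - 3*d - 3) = d^2 - d - 2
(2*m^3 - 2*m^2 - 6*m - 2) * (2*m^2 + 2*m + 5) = 4*m^5 - 6*m^3 - 26*m^2 - 34*m - 10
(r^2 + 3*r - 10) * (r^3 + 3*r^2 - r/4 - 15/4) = r^5 + 6*r^4 - 5*r^3/4 - 69*r^2/2 - 35*r/4 + 75/2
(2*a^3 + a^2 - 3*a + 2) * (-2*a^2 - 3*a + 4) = -4*a^5 - 8*a^4 + 11*a^3 + 9*a^2 - 18*a + 8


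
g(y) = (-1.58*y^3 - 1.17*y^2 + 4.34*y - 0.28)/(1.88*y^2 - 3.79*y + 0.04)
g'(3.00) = 1.58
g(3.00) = -7.24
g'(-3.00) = -0.75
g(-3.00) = 0.66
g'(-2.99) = -0.75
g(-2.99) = 0.66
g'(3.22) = 0.78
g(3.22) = -6.98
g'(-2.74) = -0.74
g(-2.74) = 0.47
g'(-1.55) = -0.68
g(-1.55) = -0.38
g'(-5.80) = -0.80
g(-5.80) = 2.86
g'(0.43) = -0.23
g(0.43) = -1.00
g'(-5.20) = -0.80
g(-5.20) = 2.38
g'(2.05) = 1205.96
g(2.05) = -57.90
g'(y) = (3.79 - 3.76*y)*(-1.58*y^3 - 1.17*y^2 + 4.34*y - 0.28)/(1.88*y^2 - 3.79*y + 0.04)^2 + (-4.74*y^2 - 2.34*y + 4.34)/(1.88*y^2 - 3.79*y + 0.04) = (-2.9704*y^4 + 11.9764*y^3 - 3.9145*y^2 + 0.959200000000003*y - 0.8876)/(3.5344*y^4 - 14.2504*y^3 + 14.5145*y^2 - 0.3032*y + 0.0016)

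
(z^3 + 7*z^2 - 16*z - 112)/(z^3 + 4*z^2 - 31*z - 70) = (z^2 - 16)/(z^2 - 3*z - 10)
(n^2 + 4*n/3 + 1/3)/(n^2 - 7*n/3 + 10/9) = 3*(3*n^2 + 4*n + 1)/(9*n^2 - 21*n + 10)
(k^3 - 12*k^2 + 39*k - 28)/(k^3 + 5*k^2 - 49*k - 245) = (k^2 - 5*k + 4)/(k^2 + 12*k + 35)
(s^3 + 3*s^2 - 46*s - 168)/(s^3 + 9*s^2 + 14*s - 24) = (s - 7)/(s - 1)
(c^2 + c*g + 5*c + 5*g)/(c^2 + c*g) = (c + 5)/c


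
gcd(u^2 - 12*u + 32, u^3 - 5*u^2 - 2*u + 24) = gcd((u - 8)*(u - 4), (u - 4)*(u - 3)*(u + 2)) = u - 4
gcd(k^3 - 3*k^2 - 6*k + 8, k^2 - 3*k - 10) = k + 2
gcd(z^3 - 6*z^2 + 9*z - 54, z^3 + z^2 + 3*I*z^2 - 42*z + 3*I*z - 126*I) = z^2 + z*(-6 + 3*I) - 18*I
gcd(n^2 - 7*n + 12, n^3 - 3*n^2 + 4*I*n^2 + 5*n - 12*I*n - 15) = n - 3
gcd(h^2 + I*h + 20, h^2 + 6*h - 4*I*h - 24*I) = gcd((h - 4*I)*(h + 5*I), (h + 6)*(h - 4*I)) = h - 4*I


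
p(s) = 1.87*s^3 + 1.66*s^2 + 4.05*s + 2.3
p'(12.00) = 851.73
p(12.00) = 3521.30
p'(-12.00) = 772.05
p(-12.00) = -3038.62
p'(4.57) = 136.39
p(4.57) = 233.96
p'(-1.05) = 6.75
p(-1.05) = -2.29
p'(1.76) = 27.27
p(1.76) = 24.76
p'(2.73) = 54.92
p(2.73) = 63.78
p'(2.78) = 56.64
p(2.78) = 66.57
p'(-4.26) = 91.71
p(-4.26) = -129.40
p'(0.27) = 5.36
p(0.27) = 3.55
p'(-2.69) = 35.71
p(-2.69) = -32.98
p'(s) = 5.61*s^2 + 3.32*s + 4.05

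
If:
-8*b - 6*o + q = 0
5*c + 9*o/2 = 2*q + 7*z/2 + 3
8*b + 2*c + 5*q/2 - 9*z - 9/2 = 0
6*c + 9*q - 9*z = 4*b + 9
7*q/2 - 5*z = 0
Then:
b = 3609/8168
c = 6303/4084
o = -1013/2042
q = 570/1021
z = 399/1021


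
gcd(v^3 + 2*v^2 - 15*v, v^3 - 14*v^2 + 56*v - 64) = 1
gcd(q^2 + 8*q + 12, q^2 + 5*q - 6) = q + 6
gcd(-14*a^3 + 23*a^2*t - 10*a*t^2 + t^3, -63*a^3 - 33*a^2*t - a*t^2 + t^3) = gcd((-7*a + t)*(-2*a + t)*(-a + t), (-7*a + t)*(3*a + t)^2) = -7*a + t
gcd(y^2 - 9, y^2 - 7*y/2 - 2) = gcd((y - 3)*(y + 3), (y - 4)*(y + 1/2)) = 1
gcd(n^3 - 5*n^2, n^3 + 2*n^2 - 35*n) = n^2 - 5*n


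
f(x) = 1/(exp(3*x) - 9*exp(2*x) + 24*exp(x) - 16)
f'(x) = (-3*exp(3*x) + 18*exp(2*x) - 24*exp(x))/(exp(3*x) - 9*exp(2*x) + 24*exp(x) - 16)^2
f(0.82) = 0.26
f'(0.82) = 0.22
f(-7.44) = -0.06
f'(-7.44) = -0.00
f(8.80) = 0.00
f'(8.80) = -0.00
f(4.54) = 0.00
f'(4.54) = -0.00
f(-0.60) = -0.19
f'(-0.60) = -0.29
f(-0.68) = -0.17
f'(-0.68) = -0.22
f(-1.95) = -0.08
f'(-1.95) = -0.02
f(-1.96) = -0.08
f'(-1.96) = -0.02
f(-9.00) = -0.06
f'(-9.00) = 0.00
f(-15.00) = -0.06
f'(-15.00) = 0.00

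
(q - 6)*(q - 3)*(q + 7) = q^3 - 2*q^2 - 45*q + 126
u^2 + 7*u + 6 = (u + 1)*(u + 6)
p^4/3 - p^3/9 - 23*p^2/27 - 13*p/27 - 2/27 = (p/3 + 1/3)*(p - 2)*(p + 1/3)^2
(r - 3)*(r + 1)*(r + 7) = r^3 + 5*r^2 - 17*r - 21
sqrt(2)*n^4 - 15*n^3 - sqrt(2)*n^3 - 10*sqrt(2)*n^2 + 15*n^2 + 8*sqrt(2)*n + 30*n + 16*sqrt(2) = (n - 2)*(n - 8*sqrt(2))*(n + sqrt(2)/2)*(sqrt(2)*n + sqrt(2))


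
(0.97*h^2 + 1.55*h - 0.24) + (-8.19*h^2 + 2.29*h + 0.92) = -7.22*h^2 + 3.84*h + 0.68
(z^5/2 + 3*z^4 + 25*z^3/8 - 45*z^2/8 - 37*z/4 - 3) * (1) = z^5/2 + 3*z^4 + 25*z^3/8 - 45*z^2/8 - 37*z/4 - 3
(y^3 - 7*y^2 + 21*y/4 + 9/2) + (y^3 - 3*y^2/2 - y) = 2*y^3 - 17*y^2/2 + 17*y/4 + 9/2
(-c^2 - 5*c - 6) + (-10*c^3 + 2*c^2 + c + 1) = -10*c^3 + c^2 - 4*c - 5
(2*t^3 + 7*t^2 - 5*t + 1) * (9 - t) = -2*t^4 + 11*t^3 + 68*t^2 - 46*t + 9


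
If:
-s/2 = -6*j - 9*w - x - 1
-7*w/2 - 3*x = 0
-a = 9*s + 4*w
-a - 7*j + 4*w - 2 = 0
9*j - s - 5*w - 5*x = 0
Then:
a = -2694/901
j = 52/901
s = 358/901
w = -132/901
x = 154/901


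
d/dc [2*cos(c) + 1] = -2*sin(c)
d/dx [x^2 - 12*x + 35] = 2*x - 12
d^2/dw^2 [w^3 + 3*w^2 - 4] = 6*w + 6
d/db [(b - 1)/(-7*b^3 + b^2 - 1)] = (-7*b^3 + b^2 + b*(b - 1)*(21*b - 2) - 1)/(7*b^3 - b^2 + 1)^2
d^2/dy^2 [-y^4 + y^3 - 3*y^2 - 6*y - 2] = -12*y^2 + 6*y - 6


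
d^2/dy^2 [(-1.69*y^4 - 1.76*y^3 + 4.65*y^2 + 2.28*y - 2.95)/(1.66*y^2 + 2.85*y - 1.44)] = (-9.31392800000001*y^6 - 47.9723400000001*y^5 - 58.1234940000001*y^4 + 42.533988*y^3 + 19.203672*y^2 - 72.935244*y - 24.02739)/(4.574296*y^6 + 23.56038*y^5 + 28.545858*y^4 - 17.726715*y^3 - 24.762672*y^2 + 17.72928*y - 2.985984)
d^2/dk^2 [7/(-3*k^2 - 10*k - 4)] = 14*(9*k^2 + 30*k - 4*(3*k + 5)^2 + 12)/(3*k^2 + 10*k + 4)^3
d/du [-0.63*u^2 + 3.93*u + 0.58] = 3.93 - 1.26*u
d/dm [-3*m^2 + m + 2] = 1 - 6*m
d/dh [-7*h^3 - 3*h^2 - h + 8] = -21*h^2 - 6*h - 1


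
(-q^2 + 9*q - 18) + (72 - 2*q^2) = -3*q^2 + 9*q + 54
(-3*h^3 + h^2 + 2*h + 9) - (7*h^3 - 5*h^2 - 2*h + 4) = -10*h^3 + 6*h^2 + 4*h + 5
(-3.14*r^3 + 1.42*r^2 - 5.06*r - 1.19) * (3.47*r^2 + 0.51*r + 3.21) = -10.8958*r^5 + 3.326*r^4 - 26.9134*r^3 - 2.1517*r^2 - 16.8495*r - 3.8199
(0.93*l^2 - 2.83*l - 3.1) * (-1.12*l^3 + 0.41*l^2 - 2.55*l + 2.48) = -1.0416*l^5 + 3.5509*l^4 - 0.0597999999999996*l^3 + 8.2519*l^2 + 0.8866*l - 7.688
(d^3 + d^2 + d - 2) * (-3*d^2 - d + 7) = -3*d^5 - 4*d^4 + 3*d^3 + 12*d^2 + 9*d - 14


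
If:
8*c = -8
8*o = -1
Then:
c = -1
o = -1/8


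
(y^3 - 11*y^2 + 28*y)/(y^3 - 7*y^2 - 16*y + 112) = y/(y + 4)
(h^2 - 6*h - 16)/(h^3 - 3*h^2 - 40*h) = (h + 2)/(h*(h + 5))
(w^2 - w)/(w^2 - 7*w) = (w - 1)/(w - 7)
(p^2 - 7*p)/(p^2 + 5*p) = (p - 7)/(p + 5)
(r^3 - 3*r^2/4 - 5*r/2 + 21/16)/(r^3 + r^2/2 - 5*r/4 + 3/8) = (4*r - 7)/(2*(2*r - 1))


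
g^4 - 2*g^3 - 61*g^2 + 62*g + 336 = (g - 8)*(g - 3)*(g + 2)*(g + 7)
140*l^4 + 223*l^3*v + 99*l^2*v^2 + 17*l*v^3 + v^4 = (l + v)*(4*l + v)*(5*l + v)*(7*l + v)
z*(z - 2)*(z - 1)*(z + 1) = z^4 - 2*z^3 - z^2 + 2*z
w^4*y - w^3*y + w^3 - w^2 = w^2*(w - 1)*(w*y + 1)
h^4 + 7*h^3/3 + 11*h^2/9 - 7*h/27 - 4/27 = (h - 1/3)*(h + 1/3)*(h + 1)*(h + 4/3)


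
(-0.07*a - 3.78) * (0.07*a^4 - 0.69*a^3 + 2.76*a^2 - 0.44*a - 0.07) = -0.0049*a^5 - 0.2163*a^4 + 2.415*a^3 - 10.402*a^2 + 1.6681*a + 0.2646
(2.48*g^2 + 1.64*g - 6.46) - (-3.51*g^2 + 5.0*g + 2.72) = 5.99*g^2 - 3.36*g - 9.18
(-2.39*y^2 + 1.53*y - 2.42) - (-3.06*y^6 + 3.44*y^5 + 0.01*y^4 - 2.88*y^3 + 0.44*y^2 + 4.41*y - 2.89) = 3.06*y^6 - 3.44*y^5 - 0.01*y^4 + 2.88*y^3 - 2.83*y^2 - 2.88*y + 0.47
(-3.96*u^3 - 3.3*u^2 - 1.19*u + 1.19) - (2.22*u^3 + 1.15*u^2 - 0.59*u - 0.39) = -6.18*u^3 - 4.45*u^2 - 0.6*u + 1.58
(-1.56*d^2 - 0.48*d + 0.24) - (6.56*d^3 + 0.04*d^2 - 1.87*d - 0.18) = -6.56*d^3 - 1.6*d^2 + 1.39*d + 0.42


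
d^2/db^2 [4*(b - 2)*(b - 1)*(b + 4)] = 24*b + 8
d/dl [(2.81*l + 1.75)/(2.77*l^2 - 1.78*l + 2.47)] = (-7.7837*l^2 - 9.695*l + 10.0557)/(7.6729*l^4 - 9.8612*l^3 + 16.8522*l^2 - 8.7932*l + 6.1009)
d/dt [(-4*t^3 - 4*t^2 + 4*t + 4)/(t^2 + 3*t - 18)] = 4*(-t^4 - 6*t^3 + 50*t^2 + 34*t - 21)/(t^4 + 6*t^3 - 27*t^2 - 108*t + 324)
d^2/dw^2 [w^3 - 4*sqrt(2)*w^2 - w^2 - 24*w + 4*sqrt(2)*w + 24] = 6*w - 8*sqrt(2) - 2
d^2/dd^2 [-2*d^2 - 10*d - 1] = -4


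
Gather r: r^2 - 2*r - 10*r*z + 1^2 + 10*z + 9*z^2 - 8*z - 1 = r^2 + r*(-10*z - 2) + 9*z^2 + 2*z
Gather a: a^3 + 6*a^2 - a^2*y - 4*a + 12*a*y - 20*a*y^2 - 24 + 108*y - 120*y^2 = a^3 + a^2*(6 - y) + a*(-20*y^2 + 12*y - 4) - 120*y^2 + 108*y - 24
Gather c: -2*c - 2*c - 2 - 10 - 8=-4*c - 20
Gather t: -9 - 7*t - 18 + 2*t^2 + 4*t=2*t^2 - 3*t - 27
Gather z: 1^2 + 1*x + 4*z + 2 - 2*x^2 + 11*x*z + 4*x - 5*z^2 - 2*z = -2*x^2 + 5*x - 5*z^2 + z*(11*x + 2) + 3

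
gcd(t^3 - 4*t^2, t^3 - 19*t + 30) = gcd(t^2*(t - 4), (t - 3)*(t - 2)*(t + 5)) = 1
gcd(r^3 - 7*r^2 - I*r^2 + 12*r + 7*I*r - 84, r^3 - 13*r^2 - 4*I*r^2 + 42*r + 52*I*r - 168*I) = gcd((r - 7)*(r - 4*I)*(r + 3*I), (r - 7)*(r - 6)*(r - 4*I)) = r^2 + r*(-7 - 4*I) + 28*I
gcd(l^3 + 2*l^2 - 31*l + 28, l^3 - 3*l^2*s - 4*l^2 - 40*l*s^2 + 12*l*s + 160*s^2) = l - 4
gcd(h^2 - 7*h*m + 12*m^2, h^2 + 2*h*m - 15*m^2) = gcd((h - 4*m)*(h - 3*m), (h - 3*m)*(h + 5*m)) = h - 3*m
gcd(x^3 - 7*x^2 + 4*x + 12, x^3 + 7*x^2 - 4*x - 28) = x - 2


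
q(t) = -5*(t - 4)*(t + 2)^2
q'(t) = -5*(t - 4)*(2*t + 4) - 5*(t + 2)^2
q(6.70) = -1021.82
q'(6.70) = -613.35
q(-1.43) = 8.82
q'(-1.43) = 29.33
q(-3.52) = 86.87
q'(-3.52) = -125.86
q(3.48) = 78.08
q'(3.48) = -121.66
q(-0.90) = 29.64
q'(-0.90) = 47.85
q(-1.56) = 5.38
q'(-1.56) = 23.50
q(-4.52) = 270.53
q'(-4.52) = -246.46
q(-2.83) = 23.53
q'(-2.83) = -60.13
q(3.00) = 125.00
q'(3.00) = -75.00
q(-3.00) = 35.00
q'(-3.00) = -75.00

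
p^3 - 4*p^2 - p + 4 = (p - 4)*(p - 1)*(p + 1)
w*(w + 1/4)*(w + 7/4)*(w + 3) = w^4 + 5*w^3 + 103*w^2/16 + 21*w/16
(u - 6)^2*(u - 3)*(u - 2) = u^4 - 17*u^3 + 102*u^2 - 252*u + 216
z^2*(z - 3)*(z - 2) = z^4 - 5*z^3 + 6*z^2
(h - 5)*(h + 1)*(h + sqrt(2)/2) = h^3 - 4*h^2 + sqrt(2)*h^2/2 - 5*h - 2*sqrt(2)*h - 5*sqrt(2)/2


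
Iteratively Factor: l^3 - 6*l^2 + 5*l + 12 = (l + 1)*(l^2 - 7*l + 12) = (l - 4)*(l + 1)*(l - 3)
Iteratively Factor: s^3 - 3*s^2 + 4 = (s - 2)*(s^2 - s - 2) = (s - 2)*(s + 1)*(s - 2)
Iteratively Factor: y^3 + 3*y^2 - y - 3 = (y - 1)*(y^2 + 4*y + 3) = (y - 1)*(y + 1)*(y + 3)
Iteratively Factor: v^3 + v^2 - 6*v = (v - 2)*(v^2 + 3*v) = (v - 2)*(v + 3)*(v)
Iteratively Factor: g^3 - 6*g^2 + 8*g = (g)*(g^2 - 6*g + 8) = g*(g - 4)*(g - 2)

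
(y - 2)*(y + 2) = y^2 - 4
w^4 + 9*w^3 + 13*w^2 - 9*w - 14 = (w - 1)*(w + 1)*(w + 2)*(w + 7)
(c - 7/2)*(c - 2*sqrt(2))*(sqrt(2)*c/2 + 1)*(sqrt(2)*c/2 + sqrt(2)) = c^4/2 - 3*c^3/4 - sqrt(2)*c^3/2 - 11*c^2/2 + 3*sqrt(2)*c^2/4 + 3*c + 7*sqrt(2)*c/2 + 14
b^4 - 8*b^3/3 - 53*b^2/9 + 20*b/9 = b*(b - 4)*(b - 1/3)*(b + 5/3)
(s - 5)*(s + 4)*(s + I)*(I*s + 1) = I*s^4 - I*s^3 - 19*I*s^2 - I*s - 20*I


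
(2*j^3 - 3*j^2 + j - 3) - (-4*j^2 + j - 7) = 2*j^3 + j^2 + 4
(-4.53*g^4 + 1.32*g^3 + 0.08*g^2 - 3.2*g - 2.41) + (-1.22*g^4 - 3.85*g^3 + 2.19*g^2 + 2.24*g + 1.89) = -5.75*g^4 - 2.53*g^3 + 2.27*g^2 - 0.96*g - 0.52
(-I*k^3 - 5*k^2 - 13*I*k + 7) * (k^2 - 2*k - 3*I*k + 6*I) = -I*k^5 - 8*k^4 + 2*I*k^4 + 16*k^3 + 2*I*k^3 - 32*k^2 - 4*I*k^2 + 64*k - 21*I*k + 42*I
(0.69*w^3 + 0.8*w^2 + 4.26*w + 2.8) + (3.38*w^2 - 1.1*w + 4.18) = 0.69*w^3 + 4.18*w^2 + 3.16*w + 6.98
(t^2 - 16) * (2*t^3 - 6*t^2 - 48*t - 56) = 2*t^5 - 6*t^4 - 80*t^3 + 40*t^2 + 768*t + 896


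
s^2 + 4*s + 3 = (s + 1)*(s + 3)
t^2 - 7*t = t*(t - 7)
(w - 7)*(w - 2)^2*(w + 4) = w^4 - 7*w^3 - 12*w^2 + 100*w - 112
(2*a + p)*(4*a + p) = 8*a^2 + 6*a*p + p^2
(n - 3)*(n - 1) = n^2 - 4*n + 3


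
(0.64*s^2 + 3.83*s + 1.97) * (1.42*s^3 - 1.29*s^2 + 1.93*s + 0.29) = 0.9088*s^5 + 4.613*s^4 - 0.908100000000001*s^3 + 5.0362*s^2 + 4.9128*s + 0.5713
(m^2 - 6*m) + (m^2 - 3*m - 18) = 2*m^2 - 9*m - 18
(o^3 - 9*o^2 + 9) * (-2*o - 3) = -2*o^4 + 15*o^3 + 27*o^2 - 18*o - 27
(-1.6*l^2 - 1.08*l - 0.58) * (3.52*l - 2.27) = -5.632*l^3 - 0.1696*l^2 + 0.41*l + 1.3166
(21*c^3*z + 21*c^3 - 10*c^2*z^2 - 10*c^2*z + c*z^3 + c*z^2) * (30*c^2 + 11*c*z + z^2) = 630*c^5*z + 630*c^5 - 69*c^4*z^2 - 69*c^4*z - 59*c^3*z^3 - 59*c^3*z^2 + c^2*z^4 + c^2*z^3 + c*z^5 + c*z^4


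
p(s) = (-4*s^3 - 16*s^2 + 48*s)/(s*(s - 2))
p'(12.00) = -4.00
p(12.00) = -72.00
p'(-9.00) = -4.00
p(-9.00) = 12.00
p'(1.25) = -4.00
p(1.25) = -29.00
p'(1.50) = -4.00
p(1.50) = -30.00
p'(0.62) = -4.00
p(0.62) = -26.48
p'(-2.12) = -4.00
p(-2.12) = -15.52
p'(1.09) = -4.00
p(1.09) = -28.36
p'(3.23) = -4.00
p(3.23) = -36.92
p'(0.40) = -4.00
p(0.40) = -25.60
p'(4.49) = -4.00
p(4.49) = -41.96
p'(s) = (-12*s^2 - 32*s + 48)/(s*(s - 2)) - (-4*s^3 - 16*s^2 + 48*s)/(s*(s - 2)^2) - (-4*s^3 - 16*s^2 + 48*s)/(s^2*(s - 2))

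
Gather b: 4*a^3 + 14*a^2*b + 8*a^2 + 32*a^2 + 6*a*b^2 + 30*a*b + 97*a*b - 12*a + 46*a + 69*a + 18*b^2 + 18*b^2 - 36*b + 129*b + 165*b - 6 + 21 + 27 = 4*a^3 + 40*a^2 + 103*a + b^2*(6*a + 36) + b*(14*a^2 + 127*a + 258) + 42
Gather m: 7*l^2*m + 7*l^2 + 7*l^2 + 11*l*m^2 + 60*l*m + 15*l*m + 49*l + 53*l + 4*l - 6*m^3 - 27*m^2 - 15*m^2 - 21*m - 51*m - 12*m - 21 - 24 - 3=14*l^2 + 106*l - 6*m^3 + m^2*(11*l - 42) + m*(7*l^2 + 75*l - 84) - 48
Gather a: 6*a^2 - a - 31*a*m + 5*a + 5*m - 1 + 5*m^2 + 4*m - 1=6*a^2 + a*(4 - 31*m) + 5*m^2 + 9*m - 2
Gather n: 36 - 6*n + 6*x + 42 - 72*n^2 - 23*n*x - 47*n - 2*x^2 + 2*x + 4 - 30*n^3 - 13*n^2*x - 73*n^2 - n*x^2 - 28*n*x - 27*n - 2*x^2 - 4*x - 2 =-30*n^3 + n^2*(-13*x - 145) + n*(-x^2 - 51*x - 80) - 4*x^2 + 4*x + 80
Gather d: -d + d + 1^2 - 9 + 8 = 0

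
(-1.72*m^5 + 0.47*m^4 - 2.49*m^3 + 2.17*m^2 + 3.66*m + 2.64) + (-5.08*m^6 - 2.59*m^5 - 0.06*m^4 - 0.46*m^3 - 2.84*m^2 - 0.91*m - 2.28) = -5.08*m^6 - 4.31*m^5 + 0.41*m^4 - 2.95*m^3 - 0.67*m^2 + 2.75*m + 0.36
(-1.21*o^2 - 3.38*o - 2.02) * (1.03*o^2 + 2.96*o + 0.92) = -1.2463*o^4 - 7.063*o^3 - 13.1986*o^2 - 9.0888*o - 1.8584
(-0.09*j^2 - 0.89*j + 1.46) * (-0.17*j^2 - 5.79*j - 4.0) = 0.0153*j^4 + 0.6724*j^3 + 5.2649*j^2 - 4.8934*j - 5.84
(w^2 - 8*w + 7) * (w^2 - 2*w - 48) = w^4 - 10*w^3 - 25*w^2 + 370*w - 336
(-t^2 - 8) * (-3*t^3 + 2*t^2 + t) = 3*t^5 - 2*t^4 + 23*t^3 - 16*t^2 - 8*t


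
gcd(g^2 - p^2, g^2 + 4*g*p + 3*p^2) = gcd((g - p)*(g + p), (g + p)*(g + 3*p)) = g + p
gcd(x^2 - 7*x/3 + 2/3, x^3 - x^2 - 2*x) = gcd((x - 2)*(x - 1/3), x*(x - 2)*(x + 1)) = x - 2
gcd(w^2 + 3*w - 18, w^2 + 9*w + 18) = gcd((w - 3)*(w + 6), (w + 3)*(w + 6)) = w + 6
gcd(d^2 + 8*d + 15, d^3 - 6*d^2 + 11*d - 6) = 1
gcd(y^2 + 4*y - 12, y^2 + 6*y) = y + 6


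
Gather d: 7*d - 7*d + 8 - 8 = 0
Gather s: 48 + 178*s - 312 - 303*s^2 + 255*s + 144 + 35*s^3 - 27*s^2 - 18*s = 35*s^3 - 330*s^2 + 415*s - 120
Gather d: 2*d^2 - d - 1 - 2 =2*d^2 - d - 3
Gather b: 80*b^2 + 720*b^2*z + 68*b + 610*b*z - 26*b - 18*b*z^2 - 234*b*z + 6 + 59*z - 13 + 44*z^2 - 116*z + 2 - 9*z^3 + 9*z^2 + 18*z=b^2*(720*z + 80) + b*(-18*z^2 + 376*z + 42) - 9*z^3 + 53*z^2 - 39*z - 5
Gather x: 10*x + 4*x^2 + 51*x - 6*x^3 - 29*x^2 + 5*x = -6*x^3 - 25*x^2 + 66*x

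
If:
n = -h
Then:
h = -n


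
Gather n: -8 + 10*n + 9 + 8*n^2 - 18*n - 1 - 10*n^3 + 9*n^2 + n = -10*n^3 + 17*n^2 - 7*n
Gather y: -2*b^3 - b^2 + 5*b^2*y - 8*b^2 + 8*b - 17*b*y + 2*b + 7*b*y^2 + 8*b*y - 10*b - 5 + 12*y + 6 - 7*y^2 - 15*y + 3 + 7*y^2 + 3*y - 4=-2*b^3 - 9*b^2 + 7*b*y^2 + y*(5*b^2 - 9*b)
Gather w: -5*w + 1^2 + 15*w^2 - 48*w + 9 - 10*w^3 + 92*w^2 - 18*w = -10*w^3 + 107*w^2 - 71*w + 10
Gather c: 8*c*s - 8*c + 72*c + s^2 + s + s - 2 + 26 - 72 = c*(8*s + 64) + s^2 + 2*s - 48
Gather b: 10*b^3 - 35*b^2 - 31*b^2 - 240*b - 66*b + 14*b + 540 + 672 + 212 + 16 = 10*b^3 - 66*b^2 - 292*b + 1440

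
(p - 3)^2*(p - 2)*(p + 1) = p^4 - 7*p^3 + 13*p^2 + 3*p - 18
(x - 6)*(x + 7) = x^2 + x - 42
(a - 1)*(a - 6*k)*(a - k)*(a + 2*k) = a^4 - 5*a^3*k - a^3 - 8*a^2*k^2 + 5*a^2*k + 12*a*k^3 + 8*a*k^2 - 12*k^3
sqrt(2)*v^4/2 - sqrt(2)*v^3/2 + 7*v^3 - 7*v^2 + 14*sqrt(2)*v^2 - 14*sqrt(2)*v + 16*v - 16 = (v - 1)*(v + 2*sqrt(2))*(v + 4*sqrt(2))*(sqrt(2)*v/2 + 1)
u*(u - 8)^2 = u^3 - 16*u^2 + 64*u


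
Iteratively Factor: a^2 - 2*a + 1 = (a - 1)*(a - 1)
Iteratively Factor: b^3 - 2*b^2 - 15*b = (b + 3)*(b^2 - 5*b) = b*(b + 3)*(b - 5)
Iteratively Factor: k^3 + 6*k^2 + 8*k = (k)*(k^2 + 6*k + 8) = k*(k + 4)*(k + 2)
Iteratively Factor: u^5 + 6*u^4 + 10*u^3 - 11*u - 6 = (u + 3)*(u^4 + 3*u^3 + u^2 - 3*u - 2) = (u + 1)*(u + 3)*(u^3 + 2*u^2 - u - 2) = (u - 1)*(u + 1)*(u + 3)*(u^2 + 3*u + 2) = (u - 1)*(u + 1)^2*(u + 3)*(u + 2)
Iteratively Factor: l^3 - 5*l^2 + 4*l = (l - 4)*(l^2 - l) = l*(l - 4)*(l - 1)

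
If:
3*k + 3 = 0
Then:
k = -1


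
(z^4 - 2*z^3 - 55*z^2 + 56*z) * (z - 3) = z^5 - 5*z^4 - 49*z^3 + 221*z^2 - 168*z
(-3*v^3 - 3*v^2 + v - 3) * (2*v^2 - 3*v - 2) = -6*v^5 + 3*v^4 + 17*v^3 - 3*v^2 + 7*v + 6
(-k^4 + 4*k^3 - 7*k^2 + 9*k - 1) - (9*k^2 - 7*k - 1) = -k^4 + 4*k^3 - 16*k^2 + 16*k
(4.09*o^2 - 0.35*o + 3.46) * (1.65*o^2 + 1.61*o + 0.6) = 6.7485*o^4 + 6.0074*o^3 + 7.5995*o^2 + 5.3606*o + 2.076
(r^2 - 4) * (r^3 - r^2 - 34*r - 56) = r^5 - r^4 - 38*r^3 - 52*r^2 + 136*r + 224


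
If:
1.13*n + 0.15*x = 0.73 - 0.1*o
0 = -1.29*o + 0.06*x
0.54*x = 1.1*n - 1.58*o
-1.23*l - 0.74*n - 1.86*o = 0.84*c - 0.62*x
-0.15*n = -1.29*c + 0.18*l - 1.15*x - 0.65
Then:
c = -1.15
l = 0.88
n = 0.52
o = 0.04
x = 0.93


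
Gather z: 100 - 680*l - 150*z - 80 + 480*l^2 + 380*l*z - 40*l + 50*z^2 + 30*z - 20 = 480*l^2 - 720*l + 50*z^2 + z*(380*l - 120)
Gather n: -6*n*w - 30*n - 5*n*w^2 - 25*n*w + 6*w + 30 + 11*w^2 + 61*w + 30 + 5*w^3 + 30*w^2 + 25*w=n*(-5*w^2 - 31*w - 30) + 5*w^3 + 41*w^2 + 92*w + 60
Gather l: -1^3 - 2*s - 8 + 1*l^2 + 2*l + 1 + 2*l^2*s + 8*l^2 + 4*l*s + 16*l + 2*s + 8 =l^2*(2*s + 9) + l*(4*s + 18)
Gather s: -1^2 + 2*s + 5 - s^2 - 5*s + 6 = -s^2 - 3*s + 10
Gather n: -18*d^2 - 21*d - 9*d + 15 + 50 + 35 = -18*d^2 - 30*d + 100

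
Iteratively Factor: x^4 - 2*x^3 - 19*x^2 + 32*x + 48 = (x - 3)*(x^3 + x^2 - 16*x - 16) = (x - 3)*(x + 1)*(x^2 - 16) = (x - 4)*(x - 3)*(x + 1)*(x + 4)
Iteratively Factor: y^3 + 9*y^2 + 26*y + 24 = (y + 3)*(y^2 + 6*y + 8) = (y + 2)*(y + 3)*(y + 4)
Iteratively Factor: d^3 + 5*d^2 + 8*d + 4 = (d + 1)*(d^2 + 4*d + 4) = (d + 1)*(d + 2)*(d + 2)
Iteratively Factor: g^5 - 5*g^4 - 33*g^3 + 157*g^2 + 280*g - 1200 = (g - 5)*(g^4 - 33*g^2 - 8*g + 240) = (g - 5)*(g + 4)*(g^3 - 4*g^2 - 17*g + 60) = (g - 5)^2*(g + 4)*(g^2 + g - 12) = (g - 5)^2*(g + 4)^2*(g - 3)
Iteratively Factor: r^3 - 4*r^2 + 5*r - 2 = (r - 2)*(r^2 - 2*r + 1) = (r - 2)*(r - 1)*(r - 1)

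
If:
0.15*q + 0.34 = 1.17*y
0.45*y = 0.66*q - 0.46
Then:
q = 0.98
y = 0.42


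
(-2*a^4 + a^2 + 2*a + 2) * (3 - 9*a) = 18*a^5 - 6*a^4 - 9*a^3 - 15*a^2 - 12*a + 6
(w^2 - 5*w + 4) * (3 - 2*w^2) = -2*w^4 + 10*w^3 - 5*w^2 - 15*w + 12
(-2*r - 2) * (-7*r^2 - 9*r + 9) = 14*r^3 + 32*r^2 - 18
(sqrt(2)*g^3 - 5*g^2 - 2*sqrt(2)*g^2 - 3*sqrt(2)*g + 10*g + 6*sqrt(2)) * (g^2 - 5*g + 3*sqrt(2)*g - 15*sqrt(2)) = sqrt(2)*g^5 - 7*sqrt(2)*g^4 + g^4 - 8*sqrt(2)*g^3 - 7*g^3 - 8*g^2 + 126*sqrt(2)*g^2 - 180*sqrt(2)*g + 126*g - 180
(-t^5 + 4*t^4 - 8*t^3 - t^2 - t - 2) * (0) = 0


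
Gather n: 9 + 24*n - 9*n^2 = -9*n^2 + 24*n + 9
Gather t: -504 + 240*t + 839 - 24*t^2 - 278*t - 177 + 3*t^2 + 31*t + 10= -21*t^2 - 7*t + 168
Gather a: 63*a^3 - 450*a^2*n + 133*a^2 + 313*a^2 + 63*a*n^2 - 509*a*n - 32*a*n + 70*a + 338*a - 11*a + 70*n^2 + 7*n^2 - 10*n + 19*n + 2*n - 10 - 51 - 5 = 63*a^3 + a^2*(446 - 450*n) + a*(63*n^2 - 541*n + 397) + 77*n^2 + 11*n - 66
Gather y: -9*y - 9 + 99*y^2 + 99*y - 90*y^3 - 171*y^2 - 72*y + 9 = -90*y^3 - 72*y^2 + 18*y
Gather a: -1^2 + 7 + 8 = 14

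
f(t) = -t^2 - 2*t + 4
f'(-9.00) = 16.00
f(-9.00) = -59.00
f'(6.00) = -14.00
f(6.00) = -44.00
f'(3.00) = -8.00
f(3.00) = -11.00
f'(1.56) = -5.12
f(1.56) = -1.55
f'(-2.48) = 2.96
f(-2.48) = 2.81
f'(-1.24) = 0.48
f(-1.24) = 4.94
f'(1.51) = -5.02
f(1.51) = -1.30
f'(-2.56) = 3.12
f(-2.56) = 2.57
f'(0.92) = -3.84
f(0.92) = 1.31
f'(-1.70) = 1.40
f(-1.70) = 4.51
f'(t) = -2*t - 2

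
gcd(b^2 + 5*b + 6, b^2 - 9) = b + 3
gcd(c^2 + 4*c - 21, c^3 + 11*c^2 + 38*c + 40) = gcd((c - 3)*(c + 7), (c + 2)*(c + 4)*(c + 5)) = 1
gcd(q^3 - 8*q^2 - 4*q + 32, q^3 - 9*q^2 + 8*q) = q - 8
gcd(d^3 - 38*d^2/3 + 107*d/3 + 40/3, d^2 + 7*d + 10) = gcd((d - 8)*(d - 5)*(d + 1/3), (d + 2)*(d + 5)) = 1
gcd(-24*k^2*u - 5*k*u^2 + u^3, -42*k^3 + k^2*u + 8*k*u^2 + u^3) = 3*k + u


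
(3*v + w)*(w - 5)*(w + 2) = 3*v*w^2 - 9*v*w - 30*v + w^3 - 3*w^2 - 10*w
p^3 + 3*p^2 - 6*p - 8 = (p - 2)*(p + 1)*(p + 4)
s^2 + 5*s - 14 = (s - 2)*(s + 7)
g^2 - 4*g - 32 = (g - 8)*(g + 4)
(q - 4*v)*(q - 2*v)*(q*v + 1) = q^3*v - 6*q^2*v^2 + q^2 + 8*q*v^3 - 6*q*v + 8*v^2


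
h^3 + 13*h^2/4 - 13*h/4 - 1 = (h - 1)*(h + 1/4)*(h + 4)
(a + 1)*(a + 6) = a^2 + 7*a + 6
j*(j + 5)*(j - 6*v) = j^3 - 6*j^2*v + 5*j^2 - 30*j*v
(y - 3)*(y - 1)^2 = y^3 - 5*y^2 + 7*y - 3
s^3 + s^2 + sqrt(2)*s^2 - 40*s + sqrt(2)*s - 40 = (s + 1)*(s - 4*sqrt(2))*(s + 5*sqrt(2))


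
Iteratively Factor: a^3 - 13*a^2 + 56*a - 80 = (a - 4)*(a^2 - 9*a + 20) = (a - 5)*(a - 4)*(a - 4)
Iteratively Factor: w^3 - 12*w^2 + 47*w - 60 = (w - 4)*(w^2 - 8*w + 15) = (w - 5)*(w - 4)*(w - 3)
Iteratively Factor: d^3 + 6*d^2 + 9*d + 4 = (d + 1)*(d^2 + 5*d + 4) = (d + 1)^2*(d + 4)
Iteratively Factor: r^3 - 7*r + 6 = (r - 2)*(r^2 + 2*r - 3) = (r - 2)*(r - 1)*(r + 3)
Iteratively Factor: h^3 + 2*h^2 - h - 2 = (h + 1)*(h^2 + h - 2) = (h - 1)*(h + 1)*(h + 2)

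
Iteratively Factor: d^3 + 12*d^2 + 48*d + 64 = (d + 4)*(d^2 + 8*d + 16) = (d + 4)^2*(d + 4)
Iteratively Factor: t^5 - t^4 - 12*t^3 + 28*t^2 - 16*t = (t - 2)*(t^4 + t^3 - 10*t^2 + 8*t) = (t - 2)*(t - 1)*(t^3 + 2*t^2 - 8*t) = (t - 2)*(t - 1)*(t + 4)*(t^2 - 2*t) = (t - 2)^2*(t - 1)*(t + 4)*(t)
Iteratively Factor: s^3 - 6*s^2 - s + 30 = (s - 5)*(s^2 - s - 6) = (s - 5)*(s - 3)*(s + 2)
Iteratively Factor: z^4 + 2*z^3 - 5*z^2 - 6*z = (z + 1)*(z^3 + z^2 - 6*z) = (z + 1)*(z + 3)*(z^2 - 2*z) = z*(z + 1)*(z + 3)*(z - 2)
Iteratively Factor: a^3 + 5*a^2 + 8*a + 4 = (a + 2)*(a^2 + 3*a + 2) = (a + 2)^2*(a + 1)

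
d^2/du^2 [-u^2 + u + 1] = -2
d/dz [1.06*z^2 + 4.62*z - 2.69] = 2.12*z + 4.62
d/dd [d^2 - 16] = 2*d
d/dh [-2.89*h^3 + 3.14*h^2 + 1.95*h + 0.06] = -8.67*h^2 + 6.28*h + 1.95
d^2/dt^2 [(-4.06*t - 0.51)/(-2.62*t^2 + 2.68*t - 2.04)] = ((19.0892 - 63.8232*t)*(2.62*t^2 - 2.68*t + 2.04) + (4.06*t + 0.51)*(5.24*t - 2.68)*(10.48*t - 5.36))/(2.62*t^2 - 2.68*t + 2.04)^3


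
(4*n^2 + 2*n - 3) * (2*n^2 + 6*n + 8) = 8*n^4 + 28*n^3 + 38*n^2 - 2*n - 24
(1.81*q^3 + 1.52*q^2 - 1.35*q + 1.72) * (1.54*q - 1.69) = 2.7874*q^4 - 0.7181*q^3 - 4.6478*q^2 + 4.9303*q - 2.9068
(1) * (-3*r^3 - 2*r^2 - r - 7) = -3*r^3 - 2*r^2 - r - 7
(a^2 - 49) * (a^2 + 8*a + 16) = a^4 + 8*a^3 - 33*a^2 - 392*a - 784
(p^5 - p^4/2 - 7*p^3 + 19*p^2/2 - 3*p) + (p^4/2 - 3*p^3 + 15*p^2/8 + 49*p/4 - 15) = p^5 - 10*p^3 + 91*p^2/8 + 37*p/4 - 15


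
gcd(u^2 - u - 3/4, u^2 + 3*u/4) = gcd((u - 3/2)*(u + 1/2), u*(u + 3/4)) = 1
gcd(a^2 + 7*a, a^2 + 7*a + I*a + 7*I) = a + 7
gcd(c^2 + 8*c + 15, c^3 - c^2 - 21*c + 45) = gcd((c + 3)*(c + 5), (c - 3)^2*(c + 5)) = c + 5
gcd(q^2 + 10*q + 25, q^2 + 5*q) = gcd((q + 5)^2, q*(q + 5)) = q + 5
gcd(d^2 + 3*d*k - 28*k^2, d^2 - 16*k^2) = d - 4*k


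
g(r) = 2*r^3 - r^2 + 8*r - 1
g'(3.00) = 56.00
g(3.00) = 68.00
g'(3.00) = 56.00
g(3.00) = 68.00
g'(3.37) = 69.40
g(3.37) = 91.15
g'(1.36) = 16.38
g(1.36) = 13.06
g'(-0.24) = 8.83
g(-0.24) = -3.01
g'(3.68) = 81.89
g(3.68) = 114.57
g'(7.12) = 297.93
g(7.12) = 727.15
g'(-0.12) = 8.33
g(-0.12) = -1.98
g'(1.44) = 17.56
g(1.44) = 14.42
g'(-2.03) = 36.79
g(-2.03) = -38.09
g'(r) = 6*r^2 - 2*r + 8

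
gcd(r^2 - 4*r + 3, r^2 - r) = r - 1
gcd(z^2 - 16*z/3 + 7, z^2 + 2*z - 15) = z - 3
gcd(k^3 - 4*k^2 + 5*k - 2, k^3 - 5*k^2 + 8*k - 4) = k^2 - 3*k + 2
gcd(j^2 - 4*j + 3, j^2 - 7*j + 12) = j - 3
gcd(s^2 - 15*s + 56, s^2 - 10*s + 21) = s - 7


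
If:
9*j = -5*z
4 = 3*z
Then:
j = -20/27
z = 4/3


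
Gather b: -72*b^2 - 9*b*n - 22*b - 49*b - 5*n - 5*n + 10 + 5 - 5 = -72*b^2 + b*(-9*n - 71) - 10*n + 10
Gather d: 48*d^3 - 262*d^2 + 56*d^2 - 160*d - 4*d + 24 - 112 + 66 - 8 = 48*d^3 - 206*d^2 - 164*d - 30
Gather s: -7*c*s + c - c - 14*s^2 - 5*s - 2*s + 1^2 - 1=-14*s^2 + s*(-7*c - 7)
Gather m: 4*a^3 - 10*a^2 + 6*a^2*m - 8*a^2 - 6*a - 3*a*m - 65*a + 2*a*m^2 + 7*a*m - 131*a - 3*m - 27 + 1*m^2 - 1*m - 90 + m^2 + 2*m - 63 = 4*a^3 - 18*a^2 - 202*a + m^2*(2*a + 2) + m*(6*a^2 + 4*a - 2) - 180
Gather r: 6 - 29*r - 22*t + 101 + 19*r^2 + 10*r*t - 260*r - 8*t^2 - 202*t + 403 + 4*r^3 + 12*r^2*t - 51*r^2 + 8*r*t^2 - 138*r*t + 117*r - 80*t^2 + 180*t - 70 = 4*r^3 + r^2*(12*t - 32) + r*(8*t^2 - 128*t - 172) - 88*t^2 - 44*t + 440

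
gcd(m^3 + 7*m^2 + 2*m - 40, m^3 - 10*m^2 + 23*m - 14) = m - 2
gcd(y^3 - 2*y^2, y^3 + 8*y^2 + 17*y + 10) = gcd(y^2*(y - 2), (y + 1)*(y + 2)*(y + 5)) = 1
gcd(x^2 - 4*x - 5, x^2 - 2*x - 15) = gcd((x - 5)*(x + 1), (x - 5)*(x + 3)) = x - 5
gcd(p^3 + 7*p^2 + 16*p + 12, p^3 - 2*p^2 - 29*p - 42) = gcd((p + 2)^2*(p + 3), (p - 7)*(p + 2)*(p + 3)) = p^2 + 5*p + 6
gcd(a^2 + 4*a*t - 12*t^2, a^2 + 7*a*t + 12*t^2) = 1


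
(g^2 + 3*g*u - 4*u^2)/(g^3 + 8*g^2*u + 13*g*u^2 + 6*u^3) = (g^2 + 3*g*u - 4*u^2)/(g^3 + 8*g^2*u + 13*g*u^2 + 6*u^3)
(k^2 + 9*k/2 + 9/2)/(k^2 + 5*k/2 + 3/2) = (k + 3)/(k + 1)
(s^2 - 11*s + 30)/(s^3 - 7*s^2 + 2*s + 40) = (s - 6)/(s^2 - 2*s - 8)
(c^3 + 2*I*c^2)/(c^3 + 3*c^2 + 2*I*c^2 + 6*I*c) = c/(c + 3)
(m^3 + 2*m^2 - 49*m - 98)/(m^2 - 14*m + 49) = (m^2 + 9*m + 14)/(m - 7)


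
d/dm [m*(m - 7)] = 2*m - 7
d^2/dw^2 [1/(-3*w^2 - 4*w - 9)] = 2*(9*w^2 + 12*w - 4*(3*w + 2)^2 + 27)/(3*w^2 + 4*w + 9)^3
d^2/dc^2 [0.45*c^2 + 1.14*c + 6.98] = 0.900000000000000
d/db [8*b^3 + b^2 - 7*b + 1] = 24*b^2 + 2*b - 7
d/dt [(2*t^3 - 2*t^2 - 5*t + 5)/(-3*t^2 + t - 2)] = (-6*t^4 + 4*t^3 - 29*t^2 + 38*t + 5)/(9*t^4 - 6*t^3 + 13*t^2 - 4*t + 4)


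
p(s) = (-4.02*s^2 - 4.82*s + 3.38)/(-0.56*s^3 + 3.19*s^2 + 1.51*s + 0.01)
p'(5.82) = -78.51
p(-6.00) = -0.50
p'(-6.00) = -0.02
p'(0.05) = -710.35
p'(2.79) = -0.71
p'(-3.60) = 0.04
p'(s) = (-8.04*s - 4.82)/(-0.56*s^3 + 3.19*s^2 + 1.51*s + 0.01) + (-4.02*s^2 - 4.82*s + 3.38)*(1.68*s^2 - 6.38*s - 1.51)/(-0.56*s^3 + 3.19*s^2 + 1.51*s + 0.01)^2 = (-2.2512*s^4 - 5.3984*s^3 + 14.984*s^2 - 21.6448*s - 5.152)/(0.3136*s^6 - 3.5728*s^5 + 8.4849*s^4 + 9.6226*s^3 + 2.3439*s^2 + 0.0302*s + 0.0001)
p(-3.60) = -0.51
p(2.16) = -2.06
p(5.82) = -24.92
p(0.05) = 33.50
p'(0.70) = -2.58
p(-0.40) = -97.67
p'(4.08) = -1.85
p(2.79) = -2.45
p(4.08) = -3.92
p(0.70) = -0.81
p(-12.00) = -0.37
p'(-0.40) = 2714.24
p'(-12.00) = -0.02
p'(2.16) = -0.55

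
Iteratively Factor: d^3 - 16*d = (d)*(d^2 - 16) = d*(d - 4)*(d + 4)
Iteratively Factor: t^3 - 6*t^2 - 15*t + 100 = (t + 4)*(t^2 - 10*t + 25) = (t - 5)*(t + 4)*(t - 5)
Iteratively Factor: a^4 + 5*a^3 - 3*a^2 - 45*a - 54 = (a - 3)*(a^3 + 8*a^2 + 21*a + 18) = (a - 3)*(a + 3)*(a^2 + 5*a + 6) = (a - 3)*(a + 2)*(a + 3)*(a + 3)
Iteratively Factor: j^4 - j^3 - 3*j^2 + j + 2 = (j + 1)*(j^3 - 2*j^2 - j + 2) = (j + 1)^2*(j^2 - 3*j + 2) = (j - 1)*(j + 1)^2*(j - 2)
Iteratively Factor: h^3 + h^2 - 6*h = (h)*(h^2 + h - 6) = h*(h + 3)*(h - 2)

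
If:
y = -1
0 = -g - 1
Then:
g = -1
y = -1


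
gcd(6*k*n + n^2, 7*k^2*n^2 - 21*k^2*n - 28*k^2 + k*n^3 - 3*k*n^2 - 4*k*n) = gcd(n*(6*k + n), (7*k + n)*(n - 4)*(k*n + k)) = 1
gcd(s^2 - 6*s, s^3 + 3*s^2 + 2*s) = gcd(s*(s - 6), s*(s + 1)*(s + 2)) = s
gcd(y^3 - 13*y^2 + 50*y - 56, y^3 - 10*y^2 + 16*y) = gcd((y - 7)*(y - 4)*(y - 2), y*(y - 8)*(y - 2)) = y - 2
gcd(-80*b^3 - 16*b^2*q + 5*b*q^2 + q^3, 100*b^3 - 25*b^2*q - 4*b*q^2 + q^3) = -20*b^2 + b*q + q^2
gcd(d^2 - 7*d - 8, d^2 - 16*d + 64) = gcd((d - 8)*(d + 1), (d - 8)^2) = d - 8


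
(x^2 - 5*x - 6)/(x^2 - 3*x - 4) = (x - 6)/(x - 4)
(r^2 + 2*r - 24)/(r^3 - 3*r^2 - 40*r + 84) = (r - 4)/(r^2 - 9*r + 14)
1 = 1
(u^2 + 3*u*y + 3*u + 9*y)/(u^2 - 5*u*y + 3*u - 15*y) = (-u - 3*y)/(-u + 5*y)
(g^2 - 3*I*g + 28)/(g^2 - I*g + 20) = (g - 7*I)/(g - 5*I)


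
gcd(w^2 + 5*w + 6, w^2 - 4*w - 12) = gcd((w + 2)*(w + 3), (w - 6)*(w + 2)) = w + 2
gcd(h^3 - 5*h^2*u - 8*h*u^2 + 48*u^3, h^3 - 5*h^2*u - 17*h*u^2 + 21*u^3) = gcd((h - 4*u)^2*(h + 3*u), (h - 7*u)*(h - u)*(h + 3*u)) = h + 3*u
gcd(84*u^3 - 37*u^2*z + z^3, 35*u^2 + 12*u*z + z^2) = 7*u + z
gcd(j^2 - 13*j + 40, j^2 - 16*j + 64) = j - 8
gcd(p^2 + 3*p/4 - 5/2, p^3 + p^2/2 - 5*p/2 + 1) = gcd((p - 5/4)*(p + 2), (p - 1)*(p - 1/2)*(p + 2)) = p + 2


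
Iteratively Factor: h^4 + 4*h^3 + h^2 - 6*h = (h)*(h^3 + 4*h^2 + h - 6) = h*(h + 2)*(h^2 + 2*h - 3) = h*(h - 1)*(h + 2)*(h + 3)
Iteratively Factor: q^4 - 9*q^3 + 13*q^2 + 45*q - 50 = (q - 5)*(q^3 - 4*q^2 - 7*q + 10) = (q - 5)*(q + 2)*(q^2 - 6*q + 5) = (q - 5)*(q - 1)*(q + 2)*(q - 5)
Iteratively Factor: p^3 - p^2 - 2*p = (p)*(p^2 - p - 2) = p*(p + 1)*(p - 2)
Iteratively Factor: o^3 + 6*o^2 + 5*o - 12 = (o + 4)*(o^2 + 2*o - 3) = (o + 3)*(o + 4)*(o - 1)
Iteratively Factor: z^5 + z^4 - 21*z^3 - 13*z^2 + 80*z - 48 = (z - 4)*(z^4 + 5*z^3 - z^2 - 17*z + 12) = (z - 4)*(z + 3)*(z^3 + 2*z^2 - 7*z + 4) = (z - 4)*(z - 1)*(z + 3)*(z^2 + 3*z - 4) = (z - 4)*(z - 1)^2*(z + 3)*(z + 4)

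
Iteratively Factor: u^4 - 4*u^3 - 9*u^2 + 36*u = (u + 3)*(u^3 - 7*u^2 + 12*u) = (u - 3)*(u + 3)*(u^2 - 4*u) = (u - 4)*(u - 3)*(u + 3)*(u)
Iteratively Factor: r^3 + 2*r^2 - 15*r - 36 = (r + 3)*(r^2 - r - 12) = (r + 3)^2*(r - 4)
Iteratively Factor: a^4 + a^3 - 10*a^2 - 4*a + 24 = (a + 2)*(a^3 - a^2 - 8*a + 12) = (a - 2)*(a + 2)*(a^2 + a - 6) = (a - 2)*(a + 2)*(a + 3)*(a - 2)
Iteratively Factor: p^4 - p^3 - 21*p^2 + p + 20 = (p + 4)*(p^3 - 5*p^2 - p + 5) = (p - 5)*(p + 4)*(p^2 - 1) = (p - 5)*(p + 1)*(p + 4)*(p - 1)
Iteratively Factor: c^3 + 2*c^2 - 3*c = (c)*(c^2 + 2*c - 3) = c*(c - 1)*(c + 3)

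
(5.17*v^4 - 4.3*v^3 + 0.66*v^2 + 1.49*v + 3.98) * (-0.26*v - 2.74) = -1.3442*v^5 - 13.0478*v^4 + 11.6104*v^3 - 2.1958*v^2 - 5.1174*v - 10.9052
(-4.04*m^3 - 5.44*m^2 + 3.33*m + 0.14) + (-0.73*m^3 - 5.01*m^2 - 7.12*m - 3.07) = -4.77*m^3 - 10.45*m^2 - 3.79*m - 2.93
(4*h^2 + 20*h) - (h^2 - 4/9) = 3*h^2 + 20*h + 4/9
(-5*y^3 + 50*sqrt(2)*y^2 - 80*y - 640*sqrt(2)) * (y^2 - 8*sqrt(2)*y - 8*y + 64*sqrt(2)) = -5*y^5 + 40*y^4 + 90*sqrt(2)*y^4 - 720*sqrt(2)*y^3 - 880*y^3 + 7040*y^2 + 10240*y - 81920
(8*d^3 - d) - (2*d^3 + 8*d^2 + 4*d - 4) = 6*d^3 - 8*d^2 - 5*d + 4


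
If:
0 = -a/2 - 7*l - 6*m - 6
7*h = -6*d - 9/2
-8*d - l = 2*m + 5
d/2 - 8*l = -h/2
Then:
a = -10736*m/897 - 10190/897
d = -224*m/897 - 1111/1794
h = 64*m/299 - 67/598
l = -2*m/897 - 41/897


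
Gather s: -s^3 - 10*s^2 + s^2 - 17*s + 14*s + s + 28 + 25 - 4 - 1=-s^3 - 9*s^2 - 2*s + 48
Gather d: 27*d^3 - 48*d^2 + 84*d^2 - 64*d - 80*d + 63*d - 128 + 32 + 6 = 27*d^3 + 36*d^2 - 81*d - 90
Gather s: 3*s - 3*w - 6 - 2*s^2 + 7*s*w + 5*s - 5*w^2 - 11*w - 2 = -2*s^2 + s*(7*w + 8) - 5*w^2 - 14*w - 8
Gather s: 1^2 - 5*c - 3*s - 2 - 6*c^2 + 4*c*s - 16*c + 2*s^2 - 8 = -6*c^2 - 21*c + 2*s^2 + s*(4*c - 3) - 9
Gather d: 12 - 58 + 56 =10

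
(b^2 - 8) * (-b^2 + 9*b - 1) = -b^4 + 9*b^3 + 7*b^2 - 72*b + 8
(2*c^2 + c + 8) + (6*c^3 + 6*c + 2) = 6*c^3 + 2*c^2 + 7*c + 10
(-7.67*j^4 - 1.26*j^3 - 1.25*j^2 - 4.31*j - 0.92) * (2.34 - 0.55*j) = 4.2185*j^5 - 17.2548*j^4 - 2.2609*j^3 - 0.5545*j^2 - 9.5794*j - 2.1528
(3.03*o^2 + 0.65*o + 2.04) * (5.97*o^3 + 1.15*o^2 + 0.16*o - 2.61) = 18.0891*o^5 + 7.365*o^4 + 13.4111*o^3 - 5.4583*o^2 - 1.3701*o - 5.3244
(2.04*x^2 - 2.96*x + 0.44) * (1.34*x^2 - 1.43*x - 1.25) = 2.7336*x^4 - 6.8836*x^3 + 2.2724*x^2 + 3.0708*x - 0.55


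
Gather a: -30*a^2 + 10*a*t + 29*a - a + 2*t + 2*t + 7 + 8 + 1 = -30*a^2 + a*(10*t + 28) + 4*t + 16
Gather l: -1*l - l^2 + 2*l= -l^2 + l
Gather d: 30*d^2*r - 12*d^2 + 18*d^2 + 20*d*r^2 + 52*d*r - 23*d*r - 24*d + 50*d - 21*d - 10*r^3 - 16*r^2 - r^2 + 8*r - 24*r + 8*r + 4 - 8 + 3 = d^2*(30*r + 6) + d*(20*r^2 + 29*r + 5) - 10*r^3 - 17*r^2 - 8*r - 1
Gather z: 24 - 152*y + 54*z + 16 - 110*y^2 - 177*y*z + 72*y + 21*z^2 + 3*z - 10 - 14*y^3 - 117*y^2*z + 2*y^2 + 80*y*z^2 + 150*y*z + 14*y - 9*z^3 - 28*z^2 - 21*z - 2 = -14*y^3 - 108*y^2 - 66*y - 9*z^3 + z^2*(80*y - 7) + z*(-117*y^2 - 27*y + 36) + 28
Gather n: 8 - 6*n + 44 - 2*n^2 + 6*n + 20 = 72 - 2*n^2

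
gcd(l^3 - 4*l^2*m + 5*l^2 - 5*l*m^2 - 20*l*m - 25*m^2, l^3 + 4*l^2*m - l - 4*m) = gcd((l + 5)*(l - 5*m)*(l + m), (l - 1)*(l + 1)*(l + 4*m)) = 1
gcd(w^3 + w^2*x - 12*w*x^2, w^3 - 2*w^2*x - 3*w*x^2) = -w^2 + 3*w*x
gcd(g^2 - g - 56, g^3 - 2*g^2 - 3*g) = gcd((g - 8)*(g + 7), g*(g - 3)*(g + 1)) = 1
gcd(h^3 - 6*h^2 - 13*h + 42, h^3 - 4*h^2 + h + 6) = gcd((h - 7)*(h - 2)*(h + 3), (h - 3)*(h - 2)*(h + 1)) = h - 2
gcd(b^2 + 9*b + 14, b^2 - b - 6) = b + 2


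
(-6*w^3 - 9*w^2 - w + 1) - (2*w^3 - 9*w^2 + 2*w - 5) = -8*w^3 - 3*w + 6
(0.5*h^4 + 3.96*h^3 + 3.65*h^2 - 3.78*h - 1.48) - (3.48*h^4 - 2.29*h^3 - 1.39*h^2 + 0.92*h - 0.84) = -2.98*h^4 + 6.25*h^3 + 5.04*h^2 - 4.7*h - 0.64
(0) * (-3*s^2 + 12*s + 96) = 0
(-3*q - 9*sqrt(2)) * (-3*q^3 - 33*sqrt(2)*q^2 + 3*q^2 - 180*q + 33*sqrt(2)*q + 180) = 9*q^4 - 9*q^3 + 126*sqrt(2)*q^3 - 126*sqrt(2)*q^2 + 1134*q^2 - 1134*q + 1620*sqrt(2)*q - 1620*sqrt(2)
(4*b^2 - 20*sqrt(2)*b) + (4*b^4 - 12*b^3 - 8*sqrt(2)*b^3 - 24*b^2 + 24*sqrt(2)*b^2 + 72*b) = 4*b^4 - 12*b^3 - 8*sqrt(2)*b^3 - 20*b^2 + 24*sqrt(2)*b^2 - 20*sqrt(2)*b + 72*b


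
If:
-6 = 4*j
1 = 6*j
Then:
No Solution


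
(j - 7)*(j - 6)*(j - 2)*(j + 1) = j^4 - 14*j^3 + 53*j^2 - 16*j - 84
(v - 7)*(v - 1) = v^2 - 8*v + 7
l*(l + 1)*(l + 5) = l^3 + 6*l^2 + 5*l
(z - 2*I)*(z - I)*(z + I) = z^3 - 2*I*z^2 + z - 2*I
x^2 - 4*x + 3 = (x - 3)*(x - 1)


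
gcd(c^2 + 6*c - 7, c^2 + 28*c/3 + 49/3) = c + 7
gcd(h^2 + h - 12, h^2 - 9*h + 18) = h - 3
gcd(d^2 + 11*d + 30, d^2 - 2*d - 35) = d + 5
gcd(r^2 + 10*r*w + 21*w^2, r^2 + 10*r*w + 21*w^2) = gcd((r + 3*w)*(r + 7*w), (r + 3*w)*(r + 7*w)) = r^2 + 10*r*w + 21*w^2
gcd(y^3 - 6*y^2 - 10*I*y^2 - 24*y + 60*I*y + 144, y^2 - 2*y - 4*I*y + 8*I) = y - 4*I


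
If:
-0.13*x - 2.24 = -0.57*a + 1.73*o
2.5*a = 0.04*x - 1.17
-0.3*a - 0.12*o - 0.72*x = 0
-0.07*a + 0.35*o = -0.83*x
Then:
No Solution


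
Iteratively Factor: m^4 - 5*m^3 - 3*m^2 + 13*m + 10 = (m + 1)*(m^3 - 6*m^2 + 3*m + 10) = (m - 2)*(m + 1)*(m^2 - 4*m - 5) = (m - 5)*(m - 2)*(m + 1)*(m + 1)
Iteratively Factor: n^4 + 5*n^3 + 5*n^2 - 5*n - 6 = (n + 3)*(n^3 + 2*n^2 - n - 2) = (n + 1)*(n + 3)*(n^2 + n - 2) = (n - 1)*(n + 1)*(n + 3)*(n + 2)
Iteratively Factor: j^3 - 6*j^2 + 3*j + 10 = (j - 5)*(j^2 - j - 2) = (j - 5)*(j + 1)*(j - 2)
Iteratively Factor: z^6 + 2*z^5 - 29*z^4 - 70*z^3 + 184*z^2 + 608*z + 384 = (z + 2)*(z^5 - 29*z^3 - 12*z^2 + 208*z + 192) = (z + 2)*(z + 4)*(z^4 - 4*z^3 - 13*z^2 + 40*z + 48) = (z - 4)*(z + 2)*(z + 4)*(z^3 - 13*z - 12) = (z - 4)*(z + 2)*(z + 3)*(z + 4)*(z^2 - 3*z - 4) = (z - 4)^2*(z + 2)*(z + 3)*(z + 4)*(z + 1)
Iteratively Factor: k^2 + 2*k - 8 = (k + 4)*(k - 2)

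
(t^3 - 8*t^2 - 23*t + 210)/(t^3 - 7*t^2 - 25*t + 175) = (t - 6)/(t - 5)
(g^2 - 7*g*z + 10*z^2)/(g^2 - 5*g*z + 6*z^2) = (-g + 5*z)/(-g + 3*z)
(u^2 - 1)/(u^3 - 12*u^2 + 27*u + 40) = (u - 1)/(u^2 - 13*u + 40)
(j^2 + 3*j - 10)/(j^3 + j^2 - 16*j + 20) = 1/(j - 2)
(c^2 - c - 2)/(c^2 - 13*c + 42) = (c^2 - c - 2)/(c^2 - 13*c + 42)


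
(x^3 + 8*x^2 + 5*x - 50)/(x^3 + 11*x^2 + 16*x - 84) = (x^2 + 10*x + 25)/(x^2 + 13*x + 42)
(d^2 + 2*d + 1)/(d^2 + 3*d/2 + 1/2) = 2*(d + 1)/(2*d + 1)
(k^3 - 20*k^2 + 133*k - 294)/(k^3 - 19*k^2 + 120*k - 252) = (k - 7)/(k - 6)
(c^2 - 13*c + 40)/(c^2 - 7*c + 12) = (c^2 - 13*c + 40)/(c^2 - 7*c + 12)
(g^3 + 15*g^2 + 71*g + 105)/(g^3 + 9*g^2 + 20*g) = (g^2 + 10*g + 21)/(g*(g + 4))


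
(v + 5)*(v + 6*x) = v^2 + 6*v*x + 5*v + 30*x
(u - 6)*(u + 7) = u^2 + u - 42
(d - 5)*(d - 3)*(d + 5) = d^3 - 3*d^2 - 25*d + 75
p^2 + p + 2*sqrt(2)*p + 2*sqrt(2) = (p + 1)*(p + 2*sqrt(2))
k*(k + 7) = k^2 + 7*k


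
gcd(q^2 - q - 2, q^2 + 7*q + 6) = q + 1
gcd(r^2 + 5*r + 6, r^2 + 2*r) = r + 2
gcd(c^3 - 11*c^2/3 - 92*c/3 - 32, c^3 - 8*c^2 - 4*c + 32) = c - 8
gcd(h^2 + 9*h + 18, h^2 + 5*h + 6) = h + 3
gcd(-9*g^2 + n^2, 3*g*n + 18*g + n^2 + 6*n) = 3*g + n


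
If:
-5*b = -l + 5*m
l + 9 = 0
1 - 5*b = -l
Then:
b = -8/5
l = -9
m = -1/5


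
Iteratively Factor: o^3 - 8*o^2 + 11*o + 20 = (o + 1)*(o^2 - 9*o + 20) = (o - 4)*(o + 1)*(o - 5)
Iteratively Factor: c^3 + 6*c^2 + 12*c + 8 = (c + 2)*(c^2 + 4*c + 4) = (c + 2)^2*(c + 2)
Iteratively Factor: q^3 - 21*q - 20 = (q + 4)*(q^2 - 4*q - 5) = (q - 5)*(q + 4)*(q + 1)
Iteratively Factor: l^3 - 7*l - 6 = (l - 3)*(l^2 + 3*l + 2) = (l - 3)*(l + 2)*(l + 1)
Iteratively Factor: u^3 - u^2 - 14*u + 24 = (u - 2)*(u^2 + u - 12) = (u - 3)*(u - 2)*(u + 4)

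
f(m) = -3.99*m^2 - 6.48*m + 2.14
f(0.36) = -0.71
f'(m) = -7.98*m - 6.48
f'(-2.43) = 12.91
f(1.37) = -14.23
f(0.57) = -2.85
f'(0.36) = -9.35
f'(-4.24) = 27.36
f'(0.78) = -12.70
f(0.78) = -5.34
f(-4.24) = -42.12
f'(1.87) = -21.40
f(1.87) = -23.93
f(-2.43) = -5.67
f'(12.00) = -102.24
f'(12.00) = -102.24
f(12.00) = -650.18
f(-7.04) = -149.99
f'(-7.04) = 49.70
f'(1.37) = -17.41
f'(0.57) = -11.03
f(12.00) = -650.18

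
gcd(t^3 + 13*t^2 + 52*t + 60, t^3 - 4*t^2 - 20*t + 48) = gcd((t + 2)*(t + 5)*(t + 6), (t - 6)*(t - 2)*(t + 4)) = 1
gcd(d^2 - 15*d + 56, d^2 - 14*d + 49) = d - 7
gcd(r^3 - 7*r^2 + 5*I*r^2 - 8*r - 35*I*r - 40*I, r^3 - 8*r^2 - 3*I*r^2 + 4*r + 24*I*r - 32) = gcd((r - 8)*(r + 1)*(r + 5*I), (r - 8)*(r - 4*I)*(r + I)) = r - 8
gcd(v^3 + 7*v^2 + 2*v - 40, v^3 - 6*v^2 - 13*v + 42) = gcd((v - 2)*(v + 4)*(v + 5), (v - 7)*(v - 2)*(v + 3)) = v - 2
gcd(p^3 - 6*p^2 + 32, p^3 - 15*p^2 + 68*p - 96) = p - 4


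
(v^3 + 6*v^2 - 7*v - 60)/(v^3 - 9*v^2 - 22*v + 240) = (v^2 + v - 12)/(v^2 - 14*v + 48)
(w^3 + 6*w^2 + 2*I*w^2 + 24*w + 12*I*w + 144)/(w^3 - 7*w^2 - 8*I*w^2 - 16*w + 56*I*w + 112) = (w^2 + 6*w*(1 + I) + 36*I)/(w^2 - w*(7 + 4*I) + 28*I)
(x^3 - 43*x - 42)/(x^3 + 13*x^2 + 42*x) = (x^2 - 6*x - 7)/(x*(x + 7))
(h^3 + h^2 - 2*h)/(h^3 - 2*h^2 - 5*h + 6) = h/(h - 3)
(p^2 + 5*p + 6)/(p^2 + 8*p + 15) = (p + 2)/(p + 5)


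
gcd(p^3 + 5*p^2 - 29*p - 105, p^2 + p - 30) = p - 5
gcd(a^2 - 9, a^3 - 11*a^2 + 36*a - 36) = a - 3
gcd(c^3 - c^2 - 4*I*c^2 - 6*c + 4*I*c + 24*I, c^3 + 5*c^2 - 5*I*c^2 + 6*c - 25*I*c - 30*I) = c + 2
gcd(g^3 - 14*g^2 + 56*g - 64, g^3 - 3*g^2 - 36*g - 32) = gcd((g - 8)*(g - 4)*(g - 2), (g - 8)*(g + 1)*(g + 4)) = g - 8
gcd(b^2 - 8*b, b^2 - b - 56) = b - 8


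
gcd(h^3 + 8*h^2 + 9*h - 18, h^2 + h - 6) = h + 3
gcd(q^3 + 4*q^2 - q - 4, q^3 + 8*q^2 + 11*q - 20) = q^2 + 3*q - 4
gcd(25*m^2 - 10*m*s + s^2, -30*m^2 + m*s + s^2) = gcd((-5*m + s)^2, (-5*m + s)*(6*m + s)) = -5*m + s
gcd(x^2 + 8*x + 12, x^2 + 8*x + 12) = x^2 + 8*x + 12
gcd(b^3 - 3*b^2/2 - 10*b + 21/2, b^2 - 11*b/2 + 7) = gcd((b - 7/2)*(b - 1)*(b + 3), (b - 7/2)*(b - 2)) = b - 7/2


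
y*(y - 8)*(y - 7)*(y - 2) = y^4 - 17*y^3 + 86*y^2 - 112*y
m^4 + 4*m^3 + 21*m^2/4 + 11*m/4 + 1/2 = (m + 1/2)^2*(m + 1)*(m + 2)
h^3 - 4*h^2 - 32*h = h*(h - 8)*(h + 4)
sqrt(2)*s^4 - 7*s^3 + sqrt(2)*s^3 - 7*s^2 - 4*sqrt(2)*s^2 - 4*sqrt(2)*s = s*(s - 4*sqrt(2))*(s + sqrt(2)/2)*(sqrt(2)*s + sqrt(2))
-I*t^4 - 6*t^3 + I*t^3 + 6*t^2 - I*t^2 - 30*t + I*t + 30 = (t - 5*I)*(t - 3*I)*(t + 2*I)*(-I*t + I)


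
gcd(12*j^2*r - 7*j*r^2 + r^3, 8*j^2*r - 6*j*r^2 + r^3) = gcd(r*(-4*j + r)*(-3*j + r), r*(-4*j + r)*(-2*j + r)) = -4*j*r + r^2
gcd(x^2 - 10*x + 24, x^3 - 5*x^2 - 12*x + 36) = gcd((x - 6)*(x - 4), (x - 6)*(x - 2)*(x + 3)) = x - 6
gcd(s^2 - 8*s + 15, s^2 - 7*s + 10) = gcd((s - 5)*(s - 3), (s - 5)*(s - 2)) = s - 5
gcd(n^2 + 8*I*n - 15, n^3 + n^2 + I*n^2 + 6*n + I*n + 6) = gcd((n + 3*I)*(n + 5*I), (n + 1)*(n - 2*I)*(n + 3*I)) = n + 3*I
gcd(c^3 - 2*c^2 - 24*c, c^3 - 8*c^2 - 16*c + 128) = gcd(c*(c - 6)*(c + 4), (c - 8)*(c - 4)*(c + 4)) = c + 4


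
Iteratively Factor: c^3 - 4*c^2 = (c)*(c^2 - 4*c) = c^2*(c - 4)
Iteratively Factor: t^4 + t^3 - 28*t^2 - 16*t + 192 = (t + 4)*(t^3 - 3*t^2 - 16*t + 48) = (t + 4)^2*(t^2 - 7*t + 12) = (t - 3)*(t + 4)^2*(t - 4)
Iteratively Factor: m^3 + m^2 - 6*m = (m - 2)*(m^2 + 3*m) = m*(m - 2)*(m + 3)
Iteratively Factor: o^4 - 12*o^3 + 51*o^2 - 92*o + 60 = (o - 2)*(o^3 - 10*o^2 + 31*o - 30) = (o - 3)*(o - 2)*(o^2 - 7*o + 10) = (o - 3)*(o - 2)^2*(o - 5)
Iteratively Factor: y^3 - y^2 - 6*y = (y - 3)*(y^2 + 2*y) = (y - 3)*(y + 2)*(y)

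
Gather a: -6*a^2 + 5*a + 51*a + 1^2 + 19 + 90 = -6*a^2 + 56*a + 110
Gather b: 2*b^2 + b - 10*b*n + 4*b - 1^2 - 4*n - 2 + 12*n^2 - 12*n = 2*b^2 + b*(5 - 10*n) + 12*n^2 - 16*n - 3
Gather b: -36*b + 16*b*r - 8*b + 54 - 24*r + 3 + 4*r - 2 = b*(16*r - 44) - 20*r + 55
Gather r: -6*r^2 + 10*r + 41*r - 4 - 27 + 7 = -6*r^2 + 51*r - 24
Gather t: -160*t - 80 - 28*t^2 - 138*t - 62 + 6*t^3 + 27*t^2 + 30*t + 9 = 6*t^3 - t^2 - 268*t - 133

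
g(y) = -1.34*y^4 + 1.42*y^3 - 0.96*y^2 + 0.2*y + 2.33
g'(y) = -5.36*y^3 + 4.26*y^2 - 1.92*y + 0.2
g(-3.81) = -373.26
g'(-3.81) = 365.80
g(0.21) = 2.34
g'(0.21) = -0.06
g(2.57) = -37.85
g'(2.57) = -67.58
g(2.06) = -13.05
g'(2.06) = -32.53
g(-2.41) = -68.81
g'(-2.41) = 104.60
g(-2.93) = -140.97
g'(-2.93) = 177.22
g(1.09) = 1.35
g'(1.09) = -3.77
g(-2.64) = -96.11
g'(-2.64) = 133.58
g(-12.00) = -30378.31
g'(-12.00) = 9898.76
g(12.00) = -25465.99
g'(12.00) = -8671.48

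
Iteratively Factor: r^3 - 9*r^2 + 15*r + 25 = (r + 1)*(r^2 - 10*r + 25) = (r - 5)*(r + 1)*(r - 5)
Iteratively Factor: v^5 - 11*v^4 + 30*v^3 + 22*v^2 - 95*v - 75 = (v - 5)*(v^4 - 6*v^3 + 22*v + 15) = (v - 5)*(v - 3)*(v^3 - 3*v^2 - 9*v - 5) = (v - 5)*(v - 3)*(v + 1)*(v^2 - 4*v - 5) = (v - 5)*(v - 3)*(v + 1)^2*(v - 5)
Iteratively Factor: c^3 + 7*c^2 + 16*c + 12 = (c + 2)*(c^2 + 5*c + 6) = (c + 2)^2*(c + 3)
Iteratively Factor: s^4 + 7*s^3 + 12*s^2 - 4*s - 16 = (s - 1)*(s^3 + 8*s^2 + 20*s + 16) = (s - 1)*(s + 2)*(s^2 + 6*s + 8) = (s - 1)*(s + 2)*(s + 4)*(s + 2)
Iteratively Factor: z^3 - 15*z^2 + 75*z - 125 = (z - 5)*(z^2 - 10*z + 25) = (z - 5)^2*(z - 5)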